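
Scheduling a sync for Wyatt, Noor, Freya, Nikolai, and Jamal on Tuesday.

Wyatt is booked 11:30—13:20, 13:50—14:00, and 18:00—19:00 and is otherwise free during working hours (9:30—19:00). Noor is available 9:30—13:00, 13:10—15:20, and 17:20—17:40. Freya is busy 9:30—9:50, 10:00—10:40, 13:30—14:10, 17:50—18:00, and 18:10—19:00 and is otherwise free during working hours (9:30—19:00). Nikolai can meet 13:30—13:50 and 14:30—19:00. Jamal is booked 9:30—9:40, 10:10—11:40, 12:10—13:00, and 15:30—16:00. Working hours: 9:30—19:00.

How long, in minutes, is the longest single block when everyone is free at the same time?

Wyatt free within 09:30–19:00: 09:30–11:30, 13:20–13:50, 14:00–18:00.
Freya free within 09:30–19:00: 09:50–10:00, 10:40–13:30, 14:10–17:50, 18:00–18:10.
Jamal free within 09:30–19:00: 09:40–10:10, 11:40–12:10, 13:00–15:30, 16:00–19:00.
Wyatt ∩ Noor: 09:30–11:30, 13:20–13:50, 14:00–15:20, 17:20–17:40.
Wyatt ∩ Noor ∩ Freya: 09:50–10:00, 10:40–11:30, 13:20–13:30, 14:10–15:20, 17:20–17:40.
Wyatt ∩ Noor ∩ Freya ∩ Nikolai: 14:30–15:20, 17:20–17:40.
Wyatt ∩ Noor ∩ Freya ∩ Nikolai ∩ Jamal: 14:30–15:20, 17:20–17:40.
Common window lengths: 50, 20 min; longest is 50.

50 minutes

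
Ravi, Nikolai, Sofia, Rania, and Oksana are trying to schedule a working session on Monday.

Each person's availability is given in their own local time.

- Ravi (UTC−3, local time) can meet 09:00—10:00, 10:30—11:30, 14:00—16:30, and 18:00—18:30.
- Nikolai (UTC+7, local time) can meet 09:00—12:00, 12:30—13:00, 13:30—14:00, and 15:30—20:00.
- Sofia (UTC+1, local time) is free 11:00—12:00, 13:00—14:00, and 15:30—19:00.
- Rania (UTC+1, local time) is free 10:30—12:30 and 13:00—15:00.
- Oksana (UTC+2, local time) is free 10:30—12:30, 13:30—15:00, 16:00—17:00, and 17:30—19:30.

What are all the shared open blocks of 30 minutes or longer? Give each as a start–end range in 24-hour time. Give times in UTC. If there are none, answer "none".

Ravi → UTC: 12:00–13:00, 13:30–14:30, 17:00–19:30, 21:00–21:30.
Nikolai → UTC: 02:00–05:00, 05:30–06:00, 06:30–07:00, 08:30–13:00.
Sofia → UTC: 10:00–11:00, 12:00–13:00, 14:30–18:00.
Rania → UTC: 09:30–11:30, 12:00–14:00.
Oksana → UTC: 08:30–10:30, 11:30–13:00, 14:00–15:00, 15:30–17:30.
Ravi ∩ Nikolai: 12:00–13:00.
Ravi ∩ Nikolai ∩ Sofia: 12:00–13:00.
Ravi ∩ Nikolai ∩ Sofia ∩ Rania: 12:00–13:00.
Ravi ∩ Nikolai ∩ Sofia ∩ Rania ∩ Oksana: 12:00–13:00.
Windows ≥ 30 min: 12:00–13:00.

12:00–13:00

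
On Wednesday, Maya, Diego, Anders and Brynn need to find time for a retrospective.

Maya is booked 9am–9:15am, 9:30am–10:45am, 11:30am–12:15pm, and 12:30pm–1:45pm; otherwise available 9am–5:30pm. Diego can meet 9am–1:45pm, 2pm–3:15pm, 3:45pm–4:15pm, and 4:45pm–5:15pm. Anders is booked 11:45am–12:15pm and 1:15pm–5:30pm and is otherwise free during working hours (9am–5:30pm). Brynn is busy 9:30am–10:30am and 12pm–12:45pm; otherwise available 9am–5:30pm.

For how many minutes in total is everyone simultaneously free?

60 minutes

Maya free within 09:00–17:30: 09:15–09:30, 10:45–11:30, 12:15–12:30, 13:45–17:30.
Anders free within 09:00–17:30: 09:00–11:45, 12:15–13:15.
Brynn free within 09:00–17:30: 09:00–09:30, 10:30–12:00, 12:45–17:30.
Maya ∩ Diego: 09:15–09:30, 10:45–11:30, 12:15–12:30, 14:00–15:15, 15:45–16:15, 16:45–17:15.
Maya ∩ Diego ∩ Anders: 09:15–09:30, 10:45–11:30, 12:15–12:30.
Maya ∩ Diego ∩ Anders ∩ Brynn: 09:15–09:30, 10:45–11:30.
Total common minutes: 15 + 45 = 60.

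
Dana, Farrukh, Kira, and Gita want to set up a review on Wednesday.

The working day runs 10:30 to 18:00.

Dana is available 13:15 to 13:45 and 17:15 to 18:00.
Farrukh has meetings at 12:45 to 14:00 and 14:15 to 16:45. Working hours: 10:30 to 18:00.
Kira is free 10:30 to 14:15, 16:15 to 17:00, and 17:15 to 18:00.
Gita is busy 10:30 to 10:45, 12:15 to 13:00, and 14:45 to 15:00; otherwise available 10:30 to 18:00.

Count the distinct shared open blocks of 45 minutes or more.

1

Farrukh free within 10:30–18:00: 10:30–12:45, 14:00–14:15, 16:45–18:00.
Gita free within 10:30–18:00: 10:45–12:15, 13:00–14:45, 15:00–18:00.
Dana ∩ Farrukh: 17:15–18:00.
Dana ∩ Farrukh ∩ Kira: 17:15–18:00.
Dana ∩ Farrukh ∩ Kira ∩ Gita: 17:15–18:00.
Windows ≥ 45 min: 17:15–18:00.
That's 1 window.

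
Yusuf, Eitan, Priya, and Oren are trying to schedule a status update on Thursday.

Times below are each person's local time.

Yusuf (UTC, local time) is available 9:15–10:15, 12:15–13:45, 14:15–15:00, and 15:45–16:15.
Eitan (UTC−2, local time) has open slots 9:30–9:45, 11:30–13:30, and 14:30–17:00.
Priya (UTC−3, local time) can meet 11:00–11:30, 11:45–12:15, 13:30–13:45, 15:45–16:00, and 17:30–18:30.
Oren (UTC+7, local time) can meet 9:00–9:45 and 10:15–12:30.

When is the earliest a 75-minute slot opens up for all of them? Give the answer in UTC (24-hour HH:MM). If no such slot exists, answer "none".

none

Yusuf → UTC: 09:15–10:15, 12:15–13:45, 14:15–15:00, 15:45–16:15.
Eitan → UTC: 11:30–11:45, 13:30–15:30, 16:30–19:00.
Priya → UTC: 14:00–14:30, 14:45–15:15, 16:30–16:45, 18:45–19:00, 20:30–21:30.
Oren → UTC: 02:00–02:45, 03:15–05:30.
Yusuf ∩ Eitan: 13:30–13:45, 14:15–15:00.
Yusuf ∩ Eitan ∩ Priya: 14:15–14:30, 14:45–15:00.
Yusuf ∩ Eitan ∩ Priya ∩ Oren: (none).
Windows ≥ 75 min: (none).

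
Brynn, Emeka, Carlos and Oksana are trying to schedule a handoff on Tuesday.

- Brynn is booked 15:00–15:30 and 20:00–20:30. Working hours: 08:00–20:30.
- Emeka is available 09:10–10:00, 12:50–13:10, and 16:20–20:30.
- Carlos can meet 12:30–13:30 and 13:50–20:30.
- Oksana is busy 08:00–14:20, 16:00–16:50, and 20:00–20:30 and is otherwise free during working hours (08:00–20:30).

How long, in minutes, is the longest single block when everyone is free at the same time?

Brynn free within 08:00–20:30: 08:00–15:00, 15:30–20:00.
Oksana free within 08:00–20:30: 14:20–16:00, 16:50–20:00.
Brynn ∩ Emeka: 09:10–10:00, 12:50–13:10, 16:20–20:00.
Brynn ∩ Emeka ∩ Carlos: 12:50–13:10, 16:20–20:00.
Brynn ∩ Emeka ∩ Carlos ∩ Oksana: 16:50–20:00.
Single common window of 190 minutes.

190 minutes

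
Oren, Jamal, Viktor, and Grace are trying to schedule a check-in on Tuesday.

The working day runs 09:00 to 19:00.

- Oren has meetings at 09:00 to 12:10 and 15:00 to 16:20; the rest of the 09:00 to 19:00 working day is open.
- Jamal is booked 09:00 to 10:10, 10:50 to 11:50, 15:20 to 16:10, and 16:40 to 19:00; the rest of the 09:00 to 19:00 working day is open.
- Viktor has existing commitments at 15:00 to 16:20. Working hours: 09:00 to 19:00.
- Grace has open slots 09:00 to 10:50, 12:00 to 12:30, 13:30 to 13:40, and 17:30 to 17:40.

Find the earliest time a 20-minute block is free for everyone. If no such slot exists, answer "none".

12:10

Oren free within 09:00–19:00: 12:10–15:00, 16:20–19:00.
Jamal free within 09:00–19:00: 10:10–10:50, 11:50–15:20, 16:10–16:40.
Viktor free within 09:00–19:00: 09:00–15:00, 16:20–19:00.
Oren ∩ Jamal: 12:10–15:00, 16:20–16:40.
Oren ∩ Jamal ∩ Viktor: 12:10–15:00, 16:20–16:40.
Oren ∩ Jamal ∩ Viktor ∩ Grace: 12:10–12:30, 13:30–13:40.
Windows ≥ 20 min: 12:10–12:30.
Earliest such window starts at 12:10.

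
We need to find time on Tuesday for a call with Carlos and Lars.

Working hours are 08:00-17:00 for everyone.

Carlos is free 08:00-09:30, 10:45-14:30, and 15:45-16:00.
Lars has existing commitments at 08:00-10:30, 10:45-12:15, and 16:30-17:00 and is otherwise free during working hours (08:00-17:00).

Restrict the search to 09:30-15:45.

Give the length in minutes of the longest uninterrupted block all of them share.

Lars free within 08:00–17:00: 10:30–10:45, 12:15–16:30.
Carlos ∩ Lars: 12:15–14:30, 15:45–16:00.
Restricted to 09:30–15:45: 12:15–14:30.
Single common window of 135 minutes.

135 minutes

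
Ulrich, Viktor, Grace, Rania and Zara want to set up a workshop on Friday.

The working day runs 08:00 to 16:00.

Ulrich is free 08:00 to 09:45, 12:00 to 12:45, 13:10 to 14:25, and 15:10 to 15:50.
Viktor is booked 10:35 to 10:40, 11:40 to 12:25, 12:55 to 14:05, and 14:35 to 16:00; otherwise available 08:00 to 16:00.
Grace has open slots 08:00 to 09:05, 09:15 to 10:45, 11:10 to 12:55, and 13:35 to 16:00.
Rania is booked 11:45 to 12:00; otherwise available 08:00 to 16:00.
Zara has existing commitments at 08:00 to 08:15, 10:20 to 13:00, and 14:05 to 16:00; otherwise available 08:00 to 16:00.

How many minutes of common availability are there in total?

Viktor free within 08:00–16:00: 08:00–10:35, 10:40–11:40, 12:25–12:55, 14:05–14:35.
Rania free within 08:00–16:00: 08:00–11:45, 12:00–16:00.
Zara free within 08:00–16:00: 08:15–10:20, 13:00–14:05.
Ulrich ∩ Viktor: 08:00–09:45, 12:25–12:45, 14:05–14:25.
Ulrich ∩ Viktor ∩ Grace: 08:00–09:05, 09:15–09:45, 12:25–12:45, 14:05–14:25.
Ulrich ∩ Viktor ∩ Grace ∩ Rania: 08:00–09:05, 09:15–09:45, 12:25–12:45, 14:05–14:25.
Ulrich ∩ Viktor ∩ Grace ∩ Rania ∩ Zara: 08:15–09:05, 09:15–09:45.
Total common minutes: 50 + 30 = 80.

80 minutes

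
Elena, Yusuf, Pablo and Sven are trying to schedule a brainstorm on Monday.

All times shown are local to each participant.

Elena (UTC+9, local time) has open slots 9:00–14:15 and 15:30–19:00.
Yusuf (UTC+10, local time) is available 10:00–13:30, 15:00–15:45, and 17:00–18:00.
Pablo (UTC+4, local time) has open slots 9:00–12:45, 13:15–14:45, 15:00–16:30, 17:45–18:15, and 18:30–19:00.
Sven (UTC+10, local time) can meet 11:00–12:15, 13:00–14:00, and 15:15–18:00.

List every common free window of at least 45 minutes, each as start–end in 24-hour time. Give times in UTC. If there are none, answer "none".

07:00–08:00

Elena → UTC: 00:00–05:15, 06:30–10:00.
Yusuf → UTC: 00:00–03:30, 05:00–05:45, 07:00–08:00.
Pablo → UTC: 05:00–08:45, 09:15–10:45, 11:00–12:30, 13:45–14:15, 14:30–15:00.
Sven → UTC: 01:00–02:15, 03:00–04:00, 05:15–08:00.
Elena ∩ Yusuf: 00:00–03:30, 05:00–05:15, 07:00–08:00.
Elena ∩ Yusuf ∩ Pablo: 05:00–05:15, 07:00–08:00.
Elena ∩ Yusuf ∩ Pablo ∩ Sven: 07:00–08:00.
Windows ≥ 45 min: 07:00–08:00.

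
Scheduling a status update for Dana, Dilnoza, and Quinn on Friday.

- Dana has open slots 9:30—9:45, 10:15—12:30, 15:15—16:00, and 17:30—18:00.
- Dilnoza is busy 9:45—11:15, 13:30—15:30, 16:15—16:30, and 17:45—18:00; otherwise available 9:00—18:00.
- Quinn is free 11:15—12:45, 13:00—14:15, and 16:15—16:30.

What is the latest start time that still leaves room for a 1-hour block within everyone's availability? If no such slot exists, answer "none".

Dilnoza free within 09:00–18:00: 09:00–09:45, 11:15–13:30, 15:30–16:15, 16:30–17:45.
Dana ∩ Dilnoza: 09:30–09:45, 11:15–12:30, 15:30–16:00, 17:30–17:45.
Dana ∩ Dilnoza ∩ Quinn: 11:15–12:30.
Windows ≥ 60 min: 11:15–12:30.
Latest start in the last window 11:15–12:30 is 12:30 − 60 min = 11:30.

11:30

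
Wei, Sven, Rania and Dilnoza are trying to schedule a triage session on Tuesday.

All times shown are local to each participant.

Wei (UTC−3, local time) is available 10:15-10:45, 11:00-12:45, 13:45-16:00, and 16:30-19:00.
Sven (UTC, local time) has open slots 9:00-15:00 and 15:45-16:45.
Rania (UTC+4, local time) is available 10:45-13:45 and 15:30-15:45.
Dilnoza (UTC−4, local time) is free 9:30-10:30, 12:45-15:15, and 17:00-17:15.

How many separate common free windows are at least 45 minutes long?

Wei → UTC: 13:15–13:45, 14:00–15:45, 16:45–19:00, 19:30–22:00.
Sven → UTC: 09:00–15:00, 15:45–16:45.
Rania → UTC: 06:45–09:45, 11:30–11:45.
Dilnoza → UTC: 13:30–14:30, 16:45–19:15, 21:00–21:15.
Wei ∩ Sven: 13:15–13:45, 14:00–15:00.
Wei ∩ Sven ∩ Rania: (none).
Wei ∩ Sven ∩ Rania ∩ Dilnoza: (none).
Windows ≥ 45 min: (none).
That's 0 windows.

0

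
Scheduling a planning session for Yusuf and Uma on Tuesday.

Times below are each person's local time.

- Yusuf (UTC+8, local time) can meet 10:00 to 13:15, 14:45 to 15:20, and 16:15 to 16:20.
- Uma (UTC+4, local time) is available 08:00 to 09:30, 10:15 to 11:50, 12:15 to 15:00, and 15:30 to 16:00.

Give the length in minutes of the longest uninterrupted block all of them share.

75 minutes

Yusuf → UTC: 02:00–05:15, 06:45–07:20, 08:15–08:20.
Uma → UTC: 04:00–05:30, 06:15–07:50, 08:15–11:00, 11:30–12:00.
Yusuf ∩ Uma: 04:00–05:15, 06:45–07:20, 08:15–08:20.
Common window lengths: 75, 35, 5 min; longest is 75.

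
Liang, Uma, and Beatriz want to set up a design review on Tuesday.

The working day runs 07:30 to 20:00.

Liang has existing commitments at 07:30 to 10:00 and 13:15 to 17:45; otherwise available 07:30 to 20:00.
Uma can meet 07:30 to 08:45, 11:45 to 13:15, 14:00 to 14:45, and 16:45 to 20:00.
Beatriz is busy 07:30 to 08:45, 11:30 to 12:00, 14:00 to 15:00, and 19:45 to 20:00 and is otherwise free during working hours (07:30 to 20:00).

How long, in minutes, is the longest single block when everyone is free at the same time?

120 minutes

Liang free within 07:30–20:00: 10:00–13:15, 17:45–20:00.
Beatriz free within 07:30–20:00: 08:45–11:30, 12:00–14:00, 15:00–19:45.
Liang ∩ Uma: 11:45–13:15, 17:45–20:00.
Liang ∩ Uma ∩ Beatriz: 12:00–13:15, 17:45–19:45.
Common window lengths: 75, 120 min; longest is 120.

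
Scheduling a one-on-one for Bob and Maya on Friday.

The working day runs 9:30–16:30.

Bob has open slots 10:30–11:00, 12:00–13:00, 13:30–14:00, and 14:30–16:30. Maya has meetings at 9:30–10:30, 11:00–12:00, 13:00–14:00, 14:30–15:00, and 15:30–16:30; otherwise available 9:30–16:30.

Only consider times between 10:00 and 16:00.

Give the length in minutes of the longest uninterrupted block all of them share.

60 minutes

Maya free within 09:30–16:30: 10:30–11:00, 12:00–13:00, 14:00–14:30, 15:00–15:30.
Bob ∩ Maya: 10:30–11:00, 12:00–13:00, 15:00–15:30.
Restricted to 10:00–16:00: 10:30–11:00, 12:00–13:00, 15:00–15:30.
Common window lengths: 30, 60, 30 min; longest is 60.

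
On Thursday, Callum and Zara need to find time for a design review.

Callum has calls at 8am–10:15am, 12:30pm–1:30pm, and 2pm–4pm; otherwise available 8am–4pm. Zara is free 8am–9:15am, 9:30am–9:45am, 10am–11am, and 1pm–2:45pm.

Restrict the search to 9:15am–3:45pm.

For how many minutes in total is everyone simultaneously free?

Callum free within 08:00–16:00: 10:15–12:30, 13:30–14:00.
Callum ∩ Zara: 10:15–11:00, 13:30–14:00.
Restricted to 09:15–15:45: 10:15–11:00, 13:30–14:00.
Total common minutes: 45 + 30 = 75.

75 minutes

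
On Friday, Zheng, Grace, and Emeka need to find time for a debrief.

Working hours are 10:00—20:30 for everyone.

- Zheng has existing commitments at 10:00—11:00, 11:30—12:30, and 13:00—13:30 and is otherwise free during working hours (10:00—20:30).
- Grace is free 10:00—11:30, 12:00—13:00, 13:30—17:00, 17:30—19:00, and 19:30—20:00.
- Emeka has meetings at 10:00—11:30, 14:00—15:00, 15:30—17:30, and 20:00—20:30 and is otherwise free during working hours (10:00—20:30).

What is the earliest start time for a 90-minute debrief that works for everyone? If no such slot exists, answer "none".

Zheng free within 10:00–20:30: 11:00–11:30, 12:30–13:00, 13:30–20:30.
Emeka free within 10:00–20:30: 11:30–14:00, 15:00–15:30, 17:30–20:00.
Zheng ∩ Grace: 11:00–11:30, 12:30–13:00, 13:30–17:00, 17:30–19:00, 19:30–20:00.
Zheng ∩ Grace ∩ Emeka: 12:30–13:00, 13:30–14:00, 15:00–15:30, 17:30–19:00, 19:30–20:00.
Windows ≥ 90 min: 17:30–19:00.
Earliest such window starts at 17:30.

17:30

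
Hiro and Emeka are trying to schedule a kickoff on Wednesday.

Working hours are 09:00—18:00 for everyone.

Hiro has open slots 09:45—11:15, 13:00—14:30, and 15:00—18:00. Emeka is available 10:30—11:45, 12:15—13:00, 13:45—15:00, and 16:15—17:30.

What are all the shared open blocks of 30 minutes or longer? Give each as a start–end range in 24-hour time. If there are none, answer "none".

10:30–11:15, 13:45–14:30, 16:15–17:30

Hiro ∩ Emeka: 10:30–11:15, 13:45–14:30, 16:15–17:30.
Windows ≥ 30 min: 10:30–11:15, 13:45–14:30, 16:15–17:30.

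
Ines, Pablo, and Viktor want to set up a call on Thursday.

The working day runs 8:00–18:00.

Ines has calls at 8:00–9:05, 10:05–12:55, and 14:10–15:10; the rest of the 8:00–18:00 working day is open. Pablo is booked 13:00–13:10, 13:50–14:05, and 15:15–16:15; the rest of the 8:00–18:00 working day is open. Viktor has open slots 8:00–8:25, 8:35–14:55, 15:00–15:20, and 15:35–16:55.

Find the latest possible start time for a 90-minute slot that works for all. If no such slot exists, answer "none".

Ines free within 08:00–18:00: 09:05–10:05, 12:55–14:10, 15:10–18:00.
Pablo free within 08:00–18:00: 08:00–13:00, 13:10–13:50, 14:05–15:15, 16:15–18:00.
Ines ∩ Pablo: 09:05–10:05, 12:55–13:00, 13:10–13:50, 14:05–14:10, 15:10–15:15, 16:15–18:00.
Ines ∩ Pablo ∩ Viktor: 09:05–10:05, 12:55–13:00, 13:10–13:50, 14:05–14:10, 15:10–15:15, 16:15–16:55.
Windows ≥ 90 min: (none).

none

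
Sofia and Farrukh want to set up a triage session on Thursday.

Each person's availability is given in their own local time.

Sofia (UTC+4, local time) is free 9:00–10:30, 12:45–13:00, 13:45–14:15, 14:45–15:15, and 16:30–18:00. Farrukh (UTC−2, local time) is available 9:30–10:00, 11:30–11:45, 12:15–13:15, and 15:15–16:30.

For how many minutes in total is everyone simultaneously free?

Sofia → UTC: 05:00–06:30, 08:45–09:00, 09:45–10:15, 10:45–11:15, 12:30–14:00.
Farrukh → UTC: 11:30–12:00, 13:30–13:45, 14:15–15:15, 17:15–18:30.
Sofia ∩ Farrukh: 13:30–13:45.
Total common minutes: 15.

15 minutes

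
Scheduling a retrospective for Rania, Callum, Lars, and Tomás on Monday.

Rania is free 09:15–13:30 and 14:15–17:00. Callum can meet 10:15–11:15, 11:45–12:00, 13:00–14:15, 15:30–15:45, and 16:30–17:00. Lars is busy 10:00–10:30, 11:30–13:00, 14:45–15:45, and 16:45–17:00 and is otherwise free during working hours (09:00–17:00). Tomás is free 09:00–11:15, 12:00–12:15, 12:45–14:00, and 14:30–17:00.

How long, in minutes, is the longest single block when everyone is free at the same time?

45 minutes

Lars free within 09:00–17:00: 09:00–10:00, 10:30–11:30, 13:00–14:45, 15:45–16:45.
Rania ∩ Callum: 10:15–11:15, 11:45–12:00, 13:00–13:30, 15:30–15:45, 16:30–17:00.
Rania ∩ Callum ∩ Lars: 10:30–11:15, 13:00–13:30, 16:30–16:45.
Rania ∩ Callum ∩ Lars ∩ Tomás: 10:30–11:15, 13:00–13:30, 16:30–16:45.
Common window lengths: 45, 30, 15 min; longest is 45.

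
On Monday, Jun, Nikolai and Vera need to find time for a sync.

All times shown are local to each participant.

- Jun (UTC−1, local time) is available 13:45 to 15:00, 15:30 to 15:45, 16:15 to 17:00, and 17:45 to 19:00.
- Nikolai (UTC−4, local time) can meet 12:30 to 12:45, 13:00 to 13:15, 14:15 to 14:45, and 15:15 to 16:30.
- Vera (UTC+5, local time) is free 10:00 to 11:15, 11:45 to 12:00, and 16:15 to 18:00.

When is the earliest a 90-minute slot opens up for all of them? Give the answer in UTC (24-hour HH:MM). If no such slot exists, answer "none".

none

Jun → UTC: 14:45–16:00, 16:30–16:45, 17:15–18:00, 18:45–20:00.
Nikolai → UTC: 16:30–16:45, 17:00–17:15, 18:15–18:45, 19:15–20:30.
Vera → UTC: 05:00–06:15, 06:45–07:00, 11:15–13:00.
Jun ∩ Nikolai: 16:30–16:45, 19:15–20:00.
Jun ∩ Nikolai ∩ Vera: (none).
Windows ≥ 90 min: (none).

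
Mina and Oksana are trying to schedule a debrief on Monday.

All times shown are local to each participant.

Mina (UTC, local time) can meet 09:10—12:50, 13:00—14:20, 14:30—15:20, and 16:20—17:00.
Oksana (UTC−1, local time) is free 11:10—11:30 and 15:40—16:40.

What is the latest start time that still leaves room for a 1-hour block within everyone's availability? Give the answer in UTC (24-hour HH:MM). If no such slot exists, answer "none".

none

Mina → UTC: 09:10–12:50, 13:00–14:20, 14:30–15:20, 16:20–17:00.
Oksana → UTC: 12:10–12:30, 16:40–17:40.
Mina ∩ Oksana: 12:10–12:30, 16:40–17:00.
Windows ≥ 60 min: (none).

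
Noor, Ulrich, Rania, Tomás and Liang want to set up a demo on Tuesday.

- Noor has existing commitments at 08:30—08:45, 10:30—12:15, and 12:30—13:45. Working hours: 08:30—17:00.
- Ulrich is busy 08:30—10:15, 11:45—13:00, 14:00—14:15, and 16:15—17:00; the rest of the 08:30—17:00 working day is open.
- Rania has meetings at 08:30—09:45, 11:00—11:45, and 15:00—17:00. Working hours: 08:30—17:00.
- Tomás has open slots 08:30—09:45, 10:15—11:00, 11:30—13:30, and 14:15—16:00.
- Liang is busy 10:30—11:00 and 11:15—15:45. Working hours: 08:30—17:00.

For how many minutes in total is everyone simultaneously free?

15 minutes

Noor free within 08:30–17:00: 08:45–10:30, 12:15–12:30, 13:45–17:00.
Ulrich free within 08:30–17:00: 10:15–11:45, 13:00–14:00, 14:15–16:15.
Rania free within 08:30–17:00: 09:45–11:00, 11:45–15:00.
Liang free within 08:30–17:00: 08:30–10:30, 11:00–11:15, 15:45–17:00.
Noor ∩ Ulrich: 10:15–10:30, 13:45–14:00, 14:15–16:15.
Noor ∩ Ulrich ∩ Rania: 10:15–10:30, 13:45–14:00, 14:15–15:00.
Noor ∩ Ulrich ∩ Rania ∩ Tomás: 10:15–10:30, 14:15–15:00.
Noor ∩ Ulrich ∩ Rania ∩ Tomás ∩ Liang: 10:15–10:30.
Total common minutes: 15.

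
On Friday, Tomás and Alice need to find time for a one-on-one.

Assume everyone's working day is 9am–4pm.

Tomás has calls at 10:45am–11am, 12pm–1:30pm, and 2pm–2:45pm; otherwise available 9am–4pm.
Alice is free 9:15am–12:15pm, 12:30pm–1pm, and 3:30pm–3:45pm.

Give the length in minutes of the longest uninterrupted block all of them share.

90 minutes

Tomás free within 09:00–16:00: 09:00–10:45, 11:00–12:00, 13:30–14:00, 14:45–16:00.
Tomás ∩ Alice: 09:15–10:45, 11:00–12:00, 15:30–15:45.
Common window lengths: 90, 60, 15 min; longest is 90.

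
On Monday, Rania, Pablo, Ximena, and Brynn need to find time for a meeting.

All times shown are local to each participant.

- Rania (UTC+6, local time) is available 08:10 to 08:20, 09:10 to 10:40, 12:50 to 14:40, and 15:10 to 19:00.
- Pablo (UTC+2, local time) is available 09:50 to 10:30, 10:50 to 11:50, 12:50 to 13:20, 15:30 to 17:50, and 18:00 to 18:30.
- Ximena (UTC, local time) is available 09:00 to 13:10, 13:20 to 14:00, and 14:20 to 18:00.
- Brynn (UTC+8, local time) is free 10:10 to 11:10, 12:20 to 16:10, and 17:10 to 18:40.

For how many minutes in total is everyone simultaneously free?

Rania → UTC: 02:10–02:20, 03:10–04:40, 06:50–08:40, 09:10–13:00.
Pablo → UTC: 07:50–08:30, 08:50–09:50, 10:50–11:20, 13:30–15:50, 16:00–16:30.
Ximena → UTC: 09:00–13:10, 13:20–14:00, 14:20–18:00.
Brynn → UTC: 02:10–03:10, 04:20–08:10, 09:10–10:40.
Rania ∩ Pablo: 07:50–08:30, 09:10–09:50, 10:50–11:20.
Rania ∩ Pablo ∩ Ximena: 09:10–09:50, 10:50–11:20.
Rania ∩ Pablo ∩ Ximena ∩ Brynn: 09:10–09:50.
Total common minutes: 40.

40 minutes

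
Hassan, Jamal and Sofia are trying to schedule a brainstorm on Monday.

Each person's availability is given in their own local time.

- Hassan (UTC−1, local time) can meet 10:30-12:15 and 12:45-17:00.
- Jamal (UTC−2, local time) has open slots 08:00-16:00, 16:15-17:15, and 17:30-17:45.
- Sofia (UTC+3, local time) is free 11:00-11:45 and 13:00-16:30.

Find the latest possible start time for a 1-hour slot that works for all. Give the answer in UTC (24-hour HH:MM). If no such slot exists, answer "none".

12:15

Hassan → UTC: 11:30–13:15, 13:45–18:00.
Jamal → UTC: 10:00–18:00, 18:15–19:15, 19:30–19:45.
Sofia → UTC: 08:00–08:45, 10:00–13:30.
Hassan ∩ Jamal: 11:30–13:15, 13:45–18:00.
Hassan ∩ Jamal ∩ Sofia: 11:30–13:15.
Windows ≥ 60 min: 11:30–13:15.
Latest start in the last window 11:30–13:15 is 13:15 − 60 min = 12:15.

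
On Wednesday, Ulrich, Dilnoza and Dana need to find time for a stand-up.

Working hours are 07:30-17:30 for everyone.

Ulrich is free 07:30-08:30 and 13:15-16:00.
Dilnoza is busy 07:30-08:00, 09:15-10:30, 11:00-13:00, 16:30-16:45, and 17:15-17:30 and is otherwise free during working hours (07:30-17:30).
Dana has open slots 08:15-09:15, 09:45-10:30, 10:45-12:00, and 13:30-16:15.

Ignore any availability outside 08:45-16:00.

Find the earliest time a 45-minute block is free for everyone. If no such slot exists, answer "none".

13:30

Dilnoza free within 07:30–17:30: 08:00–09:15, 10:30–11:00, 13:00–16:30, 16:45–17:15.
Ulrich ∩ Dilnoza: 08:00–08:30, 13:15–16:00.
Ulrich ∩ Dilnoza ∩ Dana: 08:15–08:30, 13:30–16:00.
Restricted to 08:45–16:00: 13:30–16:00.
Windows ≥ 45 min: 13:30–16:00.
Earliest such window starts at 13:30.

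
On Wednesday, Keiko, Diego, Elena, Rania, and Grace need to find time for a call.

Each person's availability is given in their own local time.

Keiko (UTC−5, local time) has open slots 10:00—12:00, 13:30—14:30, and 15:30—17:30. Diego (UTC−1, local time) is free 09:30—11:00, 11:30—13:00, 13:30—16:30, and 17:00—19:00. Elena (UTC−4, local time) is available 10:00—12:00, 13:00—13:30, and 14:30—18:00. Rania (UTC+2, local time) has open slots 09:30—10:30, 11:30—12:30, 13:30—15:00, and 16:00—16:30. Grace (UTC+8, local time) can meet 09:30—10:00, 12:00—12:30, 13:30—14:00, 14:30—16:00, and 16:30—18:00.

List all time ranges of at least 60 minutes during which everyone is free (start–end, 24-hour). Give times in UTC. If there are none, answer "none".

Keiko → UTC: 15:00–17:00, 18:30–19:30, 20:30–22:30.
Diego → UTC: 10:30–12:00, 12:30–14:00, 14:30–17:30, 18:00–20:00.
Elena → UTC: 14:00–16:00, 17:00–17:30, 18:30–22:00.
Rania → UTC: 07:30–08:30, 09:30–10:30, 11:30–13:00, 14:00–14:30.
Grace → UTC: 01:30–02:00, 04:00–04:30, 05:30–06:00, 06:30–08:00, 08:30–10:00.
Keiko ∩ Diego: 15:00–17:00, 18:30–19:30.
Keiko ∩ Diego ∩ Elena: 15:00–16:00, 18:30–19:30.
Keiko ∩ Diego ∩ Elena ∩ Rania: (none).
Keiko ∩ Diego ∩ Elena ∩ Rania ∩ Grace: (none).
Windows ≥ 60 min: (none).

none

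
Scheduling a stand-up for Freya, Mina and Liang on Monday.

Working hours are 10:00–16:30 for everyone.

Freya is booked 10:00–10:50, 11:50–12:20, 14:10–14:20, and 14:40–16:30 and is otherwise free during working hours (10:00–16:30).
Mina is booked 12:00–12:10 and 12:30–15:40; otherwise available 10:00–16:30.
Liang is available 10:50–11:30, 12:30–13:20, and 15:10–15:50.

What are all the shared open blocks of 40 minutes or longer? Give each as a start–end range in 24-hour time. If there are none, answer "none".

Freya free within 10:00–16:30: 10:50–11:50, 12:20–14:10, 14:20–14:40.
Mina free within 10:00–16:30: 10:00–12:00, 12:10–12:30, 15:40–16:30.
Freya ∩ Mina: 10:50–11:50, 12:20–12:30.
Freya ∩ Mina ∩ Liang: 10:50–11:30.
Windows ≥ 40 min: 10:50–11:30.

10:50–11:30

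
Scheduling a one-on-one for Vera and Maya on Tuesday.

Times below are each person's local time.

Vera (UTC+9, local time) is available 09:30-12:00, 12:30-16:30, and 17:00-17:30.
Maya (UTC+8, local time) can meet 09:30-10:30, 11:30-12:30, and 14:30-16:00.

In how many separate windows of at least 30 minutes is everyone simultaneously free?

Vera → UTC: 00:30–03:00, 03:30–07:30, 08:00–08:30.
Maya → UTC: 01:30–02:30, 03:30–04:30, 06:30–08:00.
Vera ∩ Maya: 01:30–02:30, 03:30–04:30, 06:30–07:30.
Windows ≥ 30 min: 01:30–02:30, 03:30–04:30, 06:30–07:30.
That's 3 windows.

3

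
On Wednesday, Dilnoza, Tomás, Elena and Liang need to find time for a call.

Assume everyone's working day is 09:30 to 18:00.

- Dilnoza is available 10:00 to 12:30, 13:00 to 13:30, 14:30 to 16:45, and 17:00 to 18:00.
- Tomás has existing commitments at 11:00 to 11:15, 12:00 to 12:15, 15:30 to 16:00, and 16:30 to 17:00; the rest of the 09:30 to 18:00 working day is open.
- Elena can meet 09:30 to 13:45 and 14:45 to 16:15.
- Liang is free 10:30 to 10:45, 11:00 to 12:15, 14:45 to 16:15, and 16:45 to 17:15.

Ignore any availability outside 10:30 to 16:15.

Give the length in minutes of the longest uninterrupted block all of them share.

Tomás free within 09:30–18:00: 09:30–11:00, 11:15–12:00, 12:15–15:30, 16:00–16:30, 17:00–18:00.
Dilnoza ∩ Tomás: 10:00–11:00, 11:15–12:00, 12:15–12:30, 13:00–13:30, 14:30–15:30, 16:00–16:30, 17:00–18:00.
Dilnoza ∩ Tomás ∩ Elena: 10:00–11:00, 11:15–12:00, 12:15–12:30, 13:00–13:30, 14:45–15:30, 16:00–16:15.
Dilnoza ∩ Tomás ∩ Elena ∩ Liang: 10:30–10:45, 11:15–12:00, 14:45–15:30, 16:00–16:15.
Restricted to 10:30–16:15: 10:30–10:45, 11:15–12:00, 14:45–15:30, 16:00–16:15.
Common window lengths: 15, 45, 45, 15 min; longest is 45.

45 minutes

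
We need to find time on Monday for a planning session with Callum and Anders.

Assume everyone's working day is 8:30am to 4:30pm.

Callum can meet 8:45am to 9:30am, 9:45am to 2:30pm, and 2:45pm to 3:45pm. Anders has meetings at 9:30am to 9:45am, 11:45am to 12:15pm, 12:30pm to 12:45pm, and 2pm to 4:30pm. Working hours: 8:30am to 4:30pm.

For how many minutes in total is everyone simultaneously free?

255 minutes

Anders free within 08:30–16:30: 08:30–09:30, 09:45–11:45, 12:15–12:30, 12:45–14:00.
Callum ∩ Anders: 08:45–09:30, 09:45–11:45, 12:15–12:30, 12:45–14:00.
Total common minutes: 45 + 120 + 15 + 75 = 255.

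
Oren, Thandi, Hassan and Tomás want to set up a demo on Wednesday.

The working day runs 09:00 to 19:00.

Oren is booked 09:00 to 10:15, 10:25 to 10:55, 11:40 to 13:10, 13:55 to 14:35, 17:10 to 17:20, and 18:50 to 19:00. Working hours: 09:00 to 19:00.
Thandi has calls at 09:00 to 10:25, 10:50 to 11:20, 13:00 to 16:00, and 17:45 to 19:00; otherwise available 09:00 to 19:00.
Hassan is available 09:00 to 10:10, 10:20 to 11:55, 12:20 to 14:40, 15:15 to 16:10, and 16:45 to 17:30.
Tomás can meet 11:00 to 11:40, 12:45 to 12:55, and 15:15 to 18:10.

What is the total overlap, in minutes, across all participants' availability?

Oren free within 09:00–19:00: 10:15–10:25, 10:55–11:40, 13:10–13:55, 14:35–17:10, 17:20–18:50.
Thandi free within 09:00–19:00: 10:25–10:50, 11:20–13:00, 16:00–17:45.
Oren ∩ Thandi: 11:20–11:40, 16:00–17:10, 17:20–17:45.
Oren ∩ Thandi ∩ Hassan: 11:20–11:40, 16:00–16:10, 16:45–17:10, 17:20–17:30.
Oren ∩ Thandi ∩ Hassan ∩ Tomás: 11:20–11:40, 16:00–16:10, 16:45–17:10, 17:20–17:30.
Total common minutes: 20 + 10 + 25 + 10 = 65.

65 minutes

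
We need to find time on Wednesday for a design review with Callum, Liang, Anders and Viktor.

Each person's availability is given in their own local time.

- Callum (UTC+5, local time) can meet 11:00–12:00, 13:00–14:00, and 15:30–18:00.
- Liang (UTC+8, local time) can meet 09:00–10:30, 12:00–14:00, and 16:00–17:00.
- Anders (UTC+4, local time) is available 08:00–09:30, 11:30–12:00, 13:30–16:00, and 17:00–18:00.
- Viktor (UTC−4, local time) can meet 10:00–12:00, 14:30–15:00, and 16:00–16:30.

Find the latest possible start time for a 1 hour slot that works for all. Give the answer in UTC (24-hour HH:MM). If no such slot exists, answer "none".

none

Callum → UTC: 06:00–07:00, 08:00–09:00, 10:30–13:00.
Liang → UTC: 01:00–02:30, 04:00–06:00, 08:00–09:00.
Anders → UTC: 04:00–05:30, 07:30–08:00, 09:30–12:00, 13:00–14:00.
Viktor → UTC: 14:00–16:00, 18:30–19:00, 20:00–20:30.
Callum ∩ Liang: 08:00–09:00.
Callum ∩ Liang ∩ Anders: (none).
Callum ∩ Liang ∩ Anders ∩ Viktor: (none).
Windows ≥ 60 min: (none).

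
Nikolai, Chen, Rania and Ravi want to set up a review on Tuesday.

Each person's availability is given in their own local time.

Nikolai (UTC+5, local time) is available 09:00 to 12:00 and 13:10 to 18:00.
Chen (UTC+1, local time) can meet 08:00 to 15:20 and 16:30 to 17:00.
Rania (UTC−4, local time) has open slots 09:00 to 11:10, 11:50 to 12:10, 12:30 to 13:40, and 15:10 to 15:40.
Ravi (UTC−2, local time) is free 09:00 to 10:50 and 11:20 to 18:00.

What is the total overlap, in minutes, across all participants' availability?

0 minutes

Nikolai → UTC: 04:00–07:00, 08:10–13:00.
Chen → UTC: 07:00–14:20, 15:30–16:00.
Rania → UTC: 13:00–15:10, 15:50–16:10, 16:30–17:40, 19:10–19:40.
Ravi → UTC: 11:00–12:50, 13:20–20:00.
Nikolai ∩ Chen: 08:10–13:00.
Nikolai ∩ Chen ∩ Rania: (none).
Nikolai ∩ Chen ∩ Rania ∩ Ravi: (none).
Total common minutes: 0.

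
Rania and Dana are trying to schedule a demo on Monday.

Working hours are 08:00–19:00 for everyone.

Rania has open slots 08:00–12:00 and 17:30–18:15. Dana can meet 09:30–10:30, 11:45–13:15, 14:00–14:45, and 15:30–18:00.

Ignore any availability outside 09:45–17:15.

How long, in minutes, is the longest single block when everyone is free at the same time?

45 minutes

Rania ∩ Dana: 09:30–10:30, 11:45–12:00, 17:30–18:00.
Restricted to 09:45–17:15: 09:45–10:30, 11:45–12:00.
Common window lengths: 45, 15 min; longest is 45.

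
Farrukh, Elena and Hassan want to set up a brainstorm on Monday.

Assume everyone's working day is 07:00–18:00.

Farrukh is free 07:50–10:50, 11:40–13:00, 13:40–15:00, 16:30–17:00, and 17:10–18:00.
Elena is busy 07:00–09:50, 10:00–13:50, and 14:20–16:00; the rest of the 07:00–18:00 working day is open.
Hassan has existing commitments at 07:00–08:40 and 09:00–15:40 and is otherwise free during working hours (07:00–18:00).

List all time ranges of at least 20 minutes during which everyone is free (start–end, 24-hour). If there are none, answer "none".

Elena free within 07:00–18:00: 09:50–10:00, 13:50–14:20, 16:00–18:00.
Hassan free within 07:00–18:00: 08:40–09:00, 15:40–18:00.
Farrukh ∩ Elena: 09:50–10:00, 13:50–14:20, 16:30–17:00, 17:10–18:00.
Farrukh ∩ Elena ∩ Hassan: 16:30–17:00, 17:10–18:00.
Windows ≥ 20 min: 16:30–17:00, 17:10–18:00.

16:30–17:00, 17:10–18:00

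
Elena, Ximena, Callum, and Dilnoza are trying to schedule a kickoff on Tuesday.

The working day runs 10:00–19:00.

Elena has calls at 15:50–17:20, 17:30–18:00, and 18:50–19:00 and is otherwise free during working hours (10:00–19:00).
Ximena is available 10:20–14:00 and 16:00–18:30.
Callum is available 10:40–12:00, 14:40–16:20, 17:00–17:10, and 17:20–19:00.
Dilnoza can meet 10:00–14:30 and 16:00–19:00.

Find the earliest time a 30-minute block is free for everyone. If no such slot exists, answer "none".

Elena free within 10:00–19:00: 10:00–15:50, 17:20–17:30, 18:00–18:50.
Elena ∩ Ximena: 10:20–14:00, 17:20–17:30, 18:00–18:30.
Elena ∩ Ximena ∩ Callum: 10:40–12:00, 17:20–17:30, 18:00–18:30.
Elena ∩ Ximena ∩ Callum ∩ Dilnoza: 10:40–12:00, 17:20–17:30, 18:00–18:30.
Windows ≥ 30 min: 10:40–12:00, 18:00–18:30.
Earliest such window starts at 10:40.

10:40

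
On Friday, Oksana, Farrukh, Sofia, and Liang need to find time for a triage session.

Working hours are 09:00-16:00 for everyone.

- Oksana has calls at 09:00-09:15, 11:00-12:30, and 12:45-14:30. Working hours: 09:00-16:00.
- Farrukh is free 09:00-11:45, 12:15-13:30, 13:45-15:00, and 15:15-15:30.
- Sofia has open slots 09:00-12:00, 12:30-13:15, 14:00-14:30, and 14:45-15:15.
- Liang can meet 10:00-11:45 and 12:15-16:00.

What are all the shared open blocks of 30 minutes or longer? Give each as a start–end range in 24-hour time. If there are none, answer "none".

Oksana free within 09:00–16:00: 09:15–11:00, 12:30–12:45, 14:30–16:00.
Oksana ∩ Farrukh: 09:15–11:00, 12:30–12:45, 14:30–15:00, 15:15–15:30.
Oksana ∩ Farrukh ∩ Sofia: 09:15–11:00, 12:30–12:45, 14:45–15:00.
Oksana ∩ Farrukh ∩ Sofia ∩ Liang: 10:00–11:00, 12:30–12:45, 14:45–15:00.
Windows ≥ 30 min: 10:00–11:00.

10:00–11:00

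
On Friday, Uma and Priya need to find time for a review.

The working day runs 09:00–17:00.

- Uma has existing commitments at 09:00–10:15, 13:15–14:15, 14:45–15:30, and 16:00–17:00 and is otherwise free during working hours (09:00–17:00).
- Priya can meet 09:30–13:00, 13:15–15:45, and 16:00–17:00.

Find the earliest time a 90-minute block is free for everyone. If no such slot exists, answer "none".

10:15

Uma free within 09:00–17:00: 10:15–13:15, 14:15–14:45, 15:30–16:00.
Uma ∩ Priya: 10:15–13:00, 14:15–14:45, 15:30–15:45.
Windows ≥ 90 min: 10:15–13:00.
Earliest such window starts at 10:15.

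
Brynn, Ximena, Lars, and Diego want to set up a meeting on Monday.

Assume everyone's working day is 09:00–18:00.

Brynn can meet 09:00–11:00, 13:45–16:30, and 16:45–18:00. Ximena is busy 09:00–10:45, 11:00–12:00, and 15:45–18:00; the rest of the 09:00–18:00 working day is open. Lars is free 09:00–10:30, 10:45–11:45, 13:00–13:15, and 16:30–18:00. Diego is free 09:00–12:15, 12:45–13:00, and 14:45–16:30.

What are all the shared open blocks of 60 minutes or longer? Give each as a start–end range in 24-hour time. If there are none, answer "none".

none

Ximena free within 09:00–18:00: 10:45–11:00, 12:00–15:45.
Brynn ∩ Ximena: 10:45–11:00, 13:45–15:45.
Brynn ∩ Ximena ∩ Lars: 10:45–11:00.
Brynn ∩ Ximena ∩ Lars ∩ Diego: 10:45–11:00.
Windows ≥ 60 min: (none).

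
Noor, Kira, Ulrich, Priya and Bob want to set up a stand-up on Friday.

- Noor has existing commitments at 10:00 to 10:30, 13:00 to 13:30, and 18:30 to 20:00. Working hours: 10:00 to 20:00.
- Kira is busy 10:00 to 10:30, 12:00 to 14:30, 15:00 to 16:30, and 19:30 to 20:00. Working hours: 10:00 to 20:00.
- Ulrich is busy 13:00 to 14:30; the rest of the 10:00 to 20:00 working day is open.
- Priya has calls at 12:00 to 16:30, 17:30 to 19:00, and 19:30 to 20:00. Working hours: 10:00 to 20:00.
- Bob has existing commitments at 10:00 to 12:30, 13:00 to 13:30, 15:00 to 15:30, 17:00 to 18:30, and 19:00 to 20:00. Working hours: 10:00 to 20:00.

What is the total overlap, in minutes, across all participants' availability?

30 minutes

Noor free within 10:00–20:00: 10:30–13:00, 13:30–18:30.
Kira free within 10:00–20:00: 10:30–12:00, 14:30–15:00, 16:30–19:30.
Ulrich free within 10:00–20:00: 10:00–13:00, 14:30–20:00.
Priya free within 10:00–20:00: 10:00–12:00, 16:30–17:30, 19:00–19:30.
Bob free within 10:00–20:00: 12:30–13:00, 13:30–15:00, 15:30–17:00, 18:30–19:00.
Noor ∩ Kira: 10:30–12:00, 14:30–15:00, 16:30–18:30.
Noor ∩ Kira ∩ Ulrich: 10:30–12:00, 14:30–15:00, 16:30–18:30.
Noor ∩ Kira ∩ Ulrich ∩ Priya: 10:30–12:00, 16:30–17:30.
Noor ∩ Kira ∩ Ulrich ∩ Priya ∩ Bob: 16:30–17:00.
Total common minutes: 30.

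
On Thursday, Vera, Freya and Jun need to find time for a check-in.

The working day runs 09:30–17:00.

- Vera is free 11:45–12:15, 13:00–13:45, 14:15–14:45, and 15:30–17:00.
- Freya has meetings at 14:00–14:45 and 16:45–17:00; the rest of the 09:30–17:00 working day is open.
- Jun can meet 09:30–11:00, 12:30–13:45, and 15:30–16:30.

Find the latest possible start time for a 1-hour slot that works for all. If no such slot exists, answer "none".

Freya free within 09:30–17:00: 09:30–14:00, 14:45–16:45.
Vera ∩ Freya: 11:45–12:15, 13:00–13:45, 15:30–16:45.
Vera ∩ Freya ∩ Jun: 13:00–13:45, 15:30–16:30.
Windows ≥ 60 min: 15:30–16:30.
Latest start in the last window 15:30–16:30 is 16:30 − 60 min = 15:30.

15:30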